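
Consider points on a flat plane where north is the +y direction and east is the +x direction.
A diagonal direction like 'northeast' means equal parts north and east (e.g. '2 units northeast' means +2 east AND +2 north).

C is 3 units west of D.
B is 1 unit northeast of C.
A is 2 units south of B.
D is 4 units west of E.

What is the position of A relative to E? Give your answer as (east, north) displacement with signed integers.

Answer: A is at (east=-6, north=-1) relative to E.

Derivation:
Place E at the origin (east=0, north=0).
  D is 4 units west of E: delta (east=-4, north=+0); D at (east=-4, north=0).
  C is 3 units west of D: delta (east=-3, north=+0); C at (east=-7, north=0).
  B is 1 unit northeast of C: delta (east=+1, north=+1); B at (east=-6, north=1).
  A is 2 units south of B: delta (east=+0, north=-2); A at (east=-6, north=-1).
Therefore A relative to E: (east=-6, north=-1).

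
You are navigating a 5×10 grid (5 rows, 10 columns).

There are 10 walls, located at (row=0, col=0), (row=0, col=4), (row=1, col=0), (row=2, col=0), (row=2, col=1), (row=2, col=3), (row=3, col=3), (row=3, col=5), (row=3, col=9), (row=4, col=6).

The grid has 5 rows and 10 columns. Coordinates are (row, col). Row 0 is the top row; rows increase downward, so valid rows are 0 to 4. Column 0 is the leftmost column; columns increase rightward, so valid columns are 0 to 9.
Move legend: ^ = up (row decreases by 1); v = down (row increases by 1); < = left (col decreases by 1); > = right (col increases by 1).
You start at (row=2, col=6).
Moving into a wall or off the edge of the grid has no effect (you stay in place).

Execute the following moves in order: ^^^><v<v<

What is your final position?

Answer: Final position: (row=2, col=4)

Derivation:
Start: (row=2, col=6)
  ^ (up): (row=2, col=6) -> (row=1, col=6)
  ^ (up): (row=1, col=6) -> (row=0, col=6)
  ^ (up): blocked, stay at (row=0, col=6)
  > (right): (row=0, col=6) -> (row=0, col=7)
  < (left): (row=0, col=7) -> (row=0, col=6)
  v (down): (row=0, col=6) -> (row=1, col=6)
  < (left): (row=1, col=6) -> (row=1, col=5)
  v (down): (row=1, col=5) -> (row=2, col=5)
  < (left): (row=2, col=5) -> (row=2, col=4)
Final: (row=2, col=4)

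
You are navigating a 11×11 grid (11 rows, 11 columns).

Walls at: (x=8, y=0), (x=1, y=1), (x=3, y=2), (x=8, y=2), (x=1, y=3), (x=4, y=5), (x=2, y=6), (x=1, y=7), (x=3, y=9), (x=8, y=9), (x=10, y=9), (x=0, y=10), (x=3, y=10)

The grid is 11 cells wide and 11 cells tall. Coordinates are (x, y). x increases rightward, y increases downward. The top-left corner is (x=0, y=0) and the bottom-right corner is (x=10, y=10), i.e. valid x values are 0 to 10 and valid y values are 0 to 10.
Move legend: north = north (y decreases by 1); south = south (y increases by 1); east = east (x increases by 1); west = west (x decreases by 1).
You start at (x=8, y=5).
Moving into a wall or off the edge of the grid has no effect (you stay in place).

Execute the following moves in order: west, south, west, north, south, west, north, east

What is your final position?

Answer: Final position: (x=6, y=5)

Derivation:
Start: (x=8, y=5)
  west (west): (x=8, y=5) -> (x=7, y=5)
  south (south): (x=7, y=5) -> (x=7, y=6)
  west (west): (x=7, y=6) -> (x=6, y=6)
  north (north): (x=6, y=6) -> (x=6, y=5)
  south (south): (x=6, y=5) -> (x=6, y=6)
  west (west): (x=6, y=6) -> (x=5, y=6)
  north (north): (x=5, y=6) -> (x=5, y=5)
  east (east): (x=5, y=5) -> (x=6, y=5)
Final: (x=6, y=5)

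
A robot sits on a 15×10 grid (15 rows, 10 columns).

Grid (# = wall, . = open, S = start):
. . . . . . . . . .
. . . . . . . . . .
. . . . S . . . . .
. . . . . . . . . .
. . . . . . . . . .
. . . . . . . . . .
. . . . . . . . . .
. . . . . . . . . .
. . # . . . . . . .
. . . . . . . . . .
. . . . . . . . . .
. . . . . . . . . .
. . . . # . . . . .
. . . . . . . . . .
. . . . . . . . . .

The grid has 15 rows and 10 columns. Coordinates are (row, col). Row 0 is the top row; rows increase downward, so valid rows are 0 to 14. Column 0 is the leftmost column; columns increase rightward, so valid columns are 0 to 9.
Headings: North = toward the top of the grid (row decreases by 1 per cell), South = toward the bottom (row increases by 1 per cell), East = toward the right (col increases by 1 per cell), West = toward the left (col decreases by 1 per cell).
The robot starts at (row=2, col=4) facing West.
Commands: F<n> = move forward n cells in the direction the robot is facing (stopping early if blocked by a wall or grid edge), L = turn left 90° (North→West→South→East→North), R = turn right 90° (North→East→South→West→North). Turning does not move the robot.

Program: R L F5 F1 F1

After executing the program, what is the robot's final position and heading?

Answer: Final position: (row=2, col=0), facing West

Derivation:
Start: (row=2, col=4), facing West
  R: turn right, now facing North
  L: turn left, now facing West
  F5: move forward 4/5 (blocked), now at (row=2, col=0)
  F1: move forward 0/1 (blocked), now at (row=2, col=0)
  F1: move forward 0/1 (blocked), now at (row=2, col=0)
Final: (row=2, col=0), facing West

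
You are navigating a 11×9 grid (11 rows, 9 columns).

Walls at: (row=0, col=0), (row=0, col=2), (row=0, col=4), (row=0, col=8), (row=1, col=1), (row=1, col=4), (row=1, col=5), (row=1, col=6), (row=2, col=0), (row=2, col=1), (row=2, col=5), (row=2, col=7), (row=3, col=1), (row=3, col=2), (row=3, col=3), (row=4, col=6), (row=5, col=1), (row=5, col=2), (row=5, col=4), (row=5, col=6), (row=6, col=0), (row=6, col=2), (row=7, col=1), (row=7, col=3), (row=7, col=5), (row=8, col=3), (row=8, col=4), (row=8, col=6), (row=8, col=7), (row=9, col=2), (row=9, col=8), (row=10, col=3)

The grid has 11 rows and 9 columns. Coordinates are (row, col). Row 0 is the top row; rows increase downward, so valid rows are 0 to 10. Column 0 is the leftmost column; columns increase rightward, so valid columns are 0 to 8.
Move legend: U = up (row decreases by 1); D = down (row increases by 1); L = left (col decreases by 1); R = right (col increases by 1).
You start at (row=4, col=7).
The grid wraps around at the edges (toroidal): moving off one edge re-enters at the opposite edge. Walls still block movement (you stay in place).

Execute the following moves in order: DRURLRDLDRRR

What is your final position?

Answer: Final position: (row=6, col=8)

Derivation:
Start: (row=4, col=7)
  D (down): (row=4, col=7) -> (row=5, col=7)
  R (right): (row=5, col=7) -> (row=5, col=8)
  U (up): (row=5, col=8) -> (row=4, col=8)
  R (right): (row=4, col=8) -> (row=4, col=0)
  L (left): (row=4, col=0) -> (row=4, col=8)
  R (right): (row=4, col=8) -> (row=4, col=0)
  D (down): (row=4, col=0) -> (row=5, col=0)
  L (left): (row=5, col=0) -> (row=5, col=8)
  D (down): (row=5, col=8) -> (row=6, col=8)
  [×3]R (right): blocked, stay at (row=6, col=8)
Final: (row=6, col=8)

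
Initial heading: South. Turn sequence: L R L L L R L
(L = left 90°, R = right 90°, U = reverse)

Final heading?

Start: South
  L (left (90° counter-clockwise)) -> East
  R (right (90° clockwise)) -> South
  L (left (90° counter-clockwise)) -> East
  L (left (90° counter-clockwise)) -> North
  L (left (90° counter-clockwise)) -> West
  R (right (90° clockwise)) -> North
  L (left (90° counter-clockwise)) -> West
Final: West

Answer: Final heading: West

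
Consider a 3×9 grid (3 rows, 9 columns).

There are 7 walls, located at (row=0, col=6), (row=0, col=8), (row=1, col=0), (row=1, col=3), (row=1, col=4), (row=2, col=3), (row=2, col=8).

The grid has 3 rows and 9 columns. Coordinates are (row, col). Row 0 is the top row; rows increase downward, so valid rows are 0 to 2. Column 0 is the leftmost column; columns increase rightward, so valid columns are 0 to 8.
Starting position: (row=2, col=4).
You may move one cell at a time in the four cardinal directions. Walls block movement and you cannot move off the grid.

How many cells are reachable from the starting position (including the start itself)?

BFS flood-fill from (row=2, col=4):
  Distance 0: (row=2, col=4)
  Distance 1: (row=2, col=5)
  Distance 2: (row=1, col=5), (row=2, col=6)
  Distance 3: (row=0, col=5), (row=1, col=6), (row=2, col=7)
  Distance 4: (row=0, col=4), (row=1, col=7)
  Distance 5: (row=0, col=3), (row=0, col=7), (row=1, col=8)
  Distance 6: (row=0, col=2)
  Distance 7: (row=0, col=1), (row=1, col=2)
  Distance 8: (row=0, col=0), (row=1, col=1), (row=2, col=2)
  Distance 9: (row=2, col=1)
  Distance 10: (row=2, col=0)
Total reachable: 20 (grid has 20 open cells total)

Answer: Reachable cells: 20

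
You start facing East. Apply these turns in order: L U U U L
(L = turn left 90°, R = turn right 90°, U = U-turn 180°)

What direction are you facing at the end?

Answer: Final heading: East

Derivation:
Start: East
  L (left (90° counter-clockwise)) -> North
  U (U-turn (180°)) -> South
  U (U-turn (180°)) -> North
  U (U-turn (180°)) -> South
  L (left (90° counter-clockwise)) -> East
Final: East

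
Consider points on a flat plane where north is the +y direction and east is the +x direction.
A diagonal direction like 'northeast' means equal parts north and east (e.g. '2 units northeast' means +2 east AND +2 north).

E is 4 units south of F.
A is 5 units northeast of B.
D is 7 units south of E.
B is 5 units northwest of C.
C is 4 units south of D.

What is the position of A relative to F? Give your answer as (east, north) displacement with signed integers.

Place F at the origin (east=0, north=0).
  E is 4 units south of F: delta (east=+0, north=-4); E at (east=0, north=-4).
  D is 7 units south of E: delta (east=+0, north=-7); D at (east=0, north=-11).
  C is 4 units south of D: delta (east=+0, north=-4); C at (east=0, north=-15).
  B is 5 units northwest of C: delta (east=-5, north=+5); B at (east=-5, north=-10).
  A is 5 units northeast of B: delta (east=+5, north=+5); A at (east=0, north=-5).
Therefore A relative to F: (east=0, north=-5).

Answer: A is at (east=0, north=-5) relative to F.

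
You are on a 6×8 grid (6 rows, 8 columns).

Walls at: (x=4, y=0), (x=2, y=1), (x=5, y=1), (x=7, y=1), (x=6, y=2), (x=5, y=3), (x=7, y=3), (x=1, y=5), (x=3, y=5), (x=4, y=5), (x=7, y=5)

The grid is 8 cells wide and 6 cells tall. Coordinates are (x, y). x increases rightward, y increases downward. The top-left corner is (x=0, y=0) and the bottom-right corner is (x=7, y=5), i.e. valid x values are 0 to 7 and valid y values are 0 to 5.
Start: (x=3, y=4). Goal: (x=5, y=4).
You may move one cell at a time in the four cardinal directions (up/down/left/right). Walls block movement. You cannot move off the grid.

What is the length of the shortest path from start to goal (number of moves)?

BFS from (x=3, y=4) until reaching (x=5, y=4):
  Distance 0: (x=3, y=4)
  Distance 1: (x=3, y=3), (x=2, y=4), (x=4, y=4)
  Distance 2: (x=3, y=2), (x=2, y=3), (x=4, y=3), (x=1, y=4), (x=5, y=4), (x=2, y=5)  <- goal reached here
One shortest path (2 moves): (x=3, y=4) -> (x=4, y=4) -> (x=5, y=4)

Answer: Shortest path length: 2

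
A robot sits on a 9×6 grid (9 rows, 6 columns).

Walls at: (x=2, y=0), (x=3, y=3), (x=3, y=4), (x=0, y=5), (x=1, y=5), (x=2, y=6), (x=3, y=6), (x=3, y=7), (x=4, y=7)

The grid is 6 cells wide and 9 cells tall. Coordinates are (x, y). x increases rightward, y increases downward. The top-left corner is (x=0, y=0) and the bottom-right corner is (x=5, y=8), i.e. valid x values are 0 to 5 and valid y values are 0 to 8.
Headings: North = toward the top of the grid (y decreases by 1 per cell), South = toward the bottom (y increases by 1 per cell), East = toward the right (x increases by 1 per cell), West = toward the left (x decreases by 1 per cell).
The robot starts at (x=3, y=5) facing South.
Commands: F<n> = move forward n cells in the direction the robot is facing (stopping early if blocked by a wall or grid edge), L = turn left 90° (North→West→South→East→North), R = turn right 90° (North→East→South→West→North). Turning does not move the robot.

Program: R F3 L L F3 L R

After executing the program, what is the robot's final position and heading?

Answer: Final position: (x=5, y=5), facing East

Derivation:
Start: (x=3, y=5), facing South
  R: turn right, now facing West
  F3: move forward 1/3 (blocked), now at (x=2, y=5)
  L: turn left, now facing South
  L: turn left, now facing East
  F3: move forward 3, now at (x=5, y=5)
  L: turn left, now facing North
  R: turn right, now facing East
Final: (x=5, y=5), facing East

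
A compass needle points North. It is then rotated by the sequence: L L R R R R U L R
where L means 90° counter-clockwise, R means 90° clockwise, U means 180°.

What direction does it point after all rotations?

Start: North
  L (left (90° counter-clockwise)) -> West
  L (left (90° counter-clockwise)) -> South
  R (right (90° clockwise)) -> West
  R (right (90° clockwise)) -> North
  R (right (90° clockwise)) -> East
  R (right (90° clockwise)) -> South
  U (U-turn (180°)) -> North
  L (left (90° counter-clockwise)) -> West
  R (right (90° clockwise)) -> North
Final: North

Answer: Final heading: North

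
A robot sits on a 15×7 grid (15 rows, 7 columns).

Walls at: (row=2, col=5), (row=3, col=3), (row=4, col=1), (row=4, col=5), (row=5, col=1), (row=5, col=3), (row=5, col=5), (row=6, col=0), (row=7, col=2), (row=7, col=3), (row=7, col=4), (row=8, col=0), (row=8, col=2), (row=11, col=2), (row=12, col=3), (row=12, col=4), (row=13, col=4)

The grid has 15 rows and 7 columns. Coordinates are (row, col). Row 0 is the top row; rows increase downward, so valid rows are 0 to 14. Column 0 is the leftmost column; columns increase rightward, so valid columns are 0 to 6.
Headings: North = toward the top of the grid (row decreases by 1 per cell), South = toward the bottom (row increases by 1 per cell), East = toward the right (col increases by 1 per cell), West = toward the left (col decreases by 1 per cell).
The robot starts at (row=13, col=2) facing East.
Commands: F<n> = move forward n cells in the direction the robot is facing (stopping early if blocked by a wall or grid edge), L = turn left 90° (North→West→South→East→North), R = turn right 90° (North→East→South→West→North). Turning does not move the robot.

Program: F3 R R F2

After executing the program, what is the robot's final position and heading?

Answer: Final position: (row=13, col=1), facing West

Derivation:
Start: (row=13, col=2), facing East
  F3: move forward 1/3 (blocked), now at (row=13, col=3)
  R: turn right, now facing South
  R: turn right, now facing West
  F2: move forward 2, now at (row=13, col=1)
Final: (row=13, col=1), facing West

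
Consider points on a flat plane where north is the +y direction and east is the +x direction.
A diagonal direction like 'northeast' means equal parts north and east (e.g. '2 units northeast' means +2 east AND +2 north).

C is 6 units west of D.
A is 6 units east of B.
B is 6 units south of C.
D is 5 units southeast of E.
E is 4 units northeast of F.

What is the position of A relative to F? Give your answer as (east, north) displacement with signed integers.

Place F at the origin (east=0, north=0).
  E is 4 units northeast of F: delta (east=+4, north=+4); E at (east=4, north=4).
  D is 5 units southeast of E: delta (east=+5, north=-5); D at (east=9, north=-1).
  C is 6 units west of D: delta (east=-6, north=+0); C at (east=3, north=-1).
  B is 6 units south of C: delta (east=+0, north=-6); B at (east=3, north=-7).
  A is 6 units east of B: delta (east=+6, north=+0); A at (east=9, north=-7).
Therefore A relative to F: (east=9, north=-7).

Answer: A is at (east=9, north=-7) relative to F.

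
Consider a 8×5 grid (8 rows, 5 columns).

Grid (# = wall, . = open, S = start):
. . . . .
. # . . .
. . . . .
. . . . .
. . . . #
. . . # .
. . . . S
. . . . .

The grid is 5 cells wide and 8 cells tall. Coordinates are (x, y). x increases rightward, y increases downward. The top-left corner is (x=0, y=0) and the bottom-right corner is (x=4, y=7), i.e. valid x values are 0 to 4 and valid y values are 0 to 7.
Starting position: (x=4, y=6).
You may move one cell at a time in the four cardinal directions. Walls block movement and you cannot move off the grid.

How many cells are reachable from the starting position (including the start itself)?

BFS flood-fill from (x=4, y=6):
  Distance 0: (x=4, y=6)
  Distance 1: (x=4, y=5), (x=3, y=6), (x=4, y=7)
  Distance 2: (x=2, y=6), (x=3, y=7)
  Distance 3: (x=2, y=5), (x=1, y=6), (x=2, y=7)
  Distance 4: (x=2, y=4), (x=1, y=5), (x=0, y=6), (x=1, y=7)
  Distance 5: (x=2, y=3), (x=1, y=4), (x=3, y=4), (x=0, y=5), (x=0, y=7)
  Distance 6: (x=2, y=2), (x=1, y=3), (x=3, y=3), (x=0, y=4)
  Distance 7: (x=2, y=1), (x=1, y=2), (x=3, y=2), (x=0, y=3), (x=4, y=3)
  Distance 8: (x=2, y=0), (x=3, y=1), (x=0, y=2), (x=4, y=2)
  Distance 9: (x=1, y=0), (x=3, y=0), (x=0, y=1), (x=4, y=1)
  Distance 10: (x=0, y=0), (x=4, y=0)
Total reachable: 37 (grid has 37 open cells total)

Answer: Reachable cells: 37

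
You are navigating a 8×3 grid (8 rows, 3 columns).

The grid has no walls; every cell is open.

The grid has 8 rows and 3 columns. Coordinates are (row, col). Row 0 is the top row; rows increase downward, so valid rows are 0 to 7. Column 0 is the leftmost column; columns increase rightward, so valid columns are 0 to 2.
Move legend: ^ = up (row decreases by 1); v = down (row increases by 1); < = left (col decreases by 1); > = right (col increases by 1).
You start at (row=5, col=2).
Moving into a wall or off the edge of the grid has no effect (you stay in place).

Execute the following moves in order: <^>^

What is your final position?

Start: (row=5, col=2)
  < (left): (row=5, col=2) -> (row=5, col=1)
  ^ (up): (row=5, col=1) -> (row=4, col=1)
  > (right): (row=4, col=1) -> (row=4, col=2)
  ^ (up): (row=4, col=2) -> (row=3, col=2)
Final: (row=3, col=2)

Answer: Final position: (row=3, col=2)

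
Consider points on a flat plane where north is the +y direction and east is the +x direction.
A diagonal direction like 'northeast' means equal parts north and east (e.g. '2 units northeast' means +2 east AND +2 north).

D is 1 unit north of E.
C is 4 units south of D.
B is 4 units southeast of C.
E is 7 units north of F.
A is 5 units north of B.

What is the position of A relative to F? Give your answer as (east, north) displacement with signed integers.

Place F at the origin (east=0, north=0).
  E is 7 units north of F: delta (east=+0, north=+7); E at (east=0, north=7).
  D is 1 unit north of E: delta (east=+0, north=+1); D at (east=0, north=8).
  C is 4 units south of D: delta (east=+0, north=-4); C at (east=0, north=4).
  B is 4 units southeast of C: delta (east=+4, north=-4); B at (east=4, north=0).
  A is 5 units north of B: delta (east=+0, north=+5); A at (east=4, north=5).
Therefore A relative to F: (east=4, north=5).

Answer: A is at (east=4, north=5) relative to F.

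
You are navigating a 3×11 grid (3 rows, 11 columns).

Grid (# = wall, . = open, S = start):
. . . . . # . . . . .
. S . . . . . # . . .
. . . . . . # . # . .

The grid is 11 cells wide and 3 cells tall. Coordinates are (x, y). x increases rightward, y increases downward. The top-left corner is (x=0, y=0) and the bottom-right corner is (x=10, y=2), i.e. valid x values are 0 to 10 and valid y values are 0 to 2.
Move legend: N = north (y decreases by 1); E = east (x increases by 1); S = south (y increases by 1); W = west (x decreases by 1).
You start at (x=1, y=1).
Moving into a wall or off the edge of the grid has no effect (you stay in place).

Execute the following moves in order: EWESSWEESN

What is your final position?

Answer: Final position: (x=3, y=1)

Derivation:
Start: (x=1, y=1)
  E (east): (x=1, y=1) -> (x=2, y=1)
  W (west): (x=2, y=1) -> (x=1, y=1)
  E (east): (x=1, y=1) -> (x=2, y=1)
  S (south): (x=2, y=1) -> (x=2, y=2)
  S (south): blocked, stay at (x=2, y=2)
  W (west): (x=2, y=2) -> (x=1, y=2)
  E (east): (x=1, y=2) -> (x=2, y=2)
  E (east): (x=2, y=2) -> (x=3, y=2)
  S (south): blocked, stay at (x=3, y=2)
  N (north): (x=3, y=2) -> (x=3, y=1)
Final: (x=3, y=1)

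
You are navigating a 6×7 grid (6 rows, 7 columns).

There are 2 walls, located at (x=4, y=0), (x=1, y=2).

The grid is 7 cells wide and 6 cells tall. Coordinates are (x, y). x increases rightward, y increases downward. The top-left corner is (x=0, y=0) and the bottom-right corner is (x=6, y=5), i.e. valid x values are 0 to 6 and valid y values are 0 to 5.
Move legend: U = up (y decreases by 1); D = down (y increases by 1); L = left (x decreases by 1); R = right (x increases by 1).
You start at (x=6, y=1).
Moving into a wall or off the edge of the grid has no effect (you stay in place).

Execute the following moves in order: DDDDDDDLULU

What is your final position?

Answer: Final position: (x=4, y=3)

Derivation:
Start: (x=6, y=1)
  D (down): (x=6, y=1) -> (x=6, y=2)
  D (down): (x=6, y=2) -> (x=6, y=3)
  D (down): (x=6, y=3) -> (x=6, y=4)
  D (down): (x=6, y=4) -> (x=6, y=5)
  [×3]D (down): blocked, stay at (x=6, y=5)
  L (left): (x=6, y=5) -> (x=5, y=5)
  U (up): (x=5, y=5) -> (x=5, y=4)
  L (left): (x=5, y=4) -> (x=4, y=4)
  U (up): (x=4, y=4) -> (x=4, y=3)
Final: (x=4, y=3)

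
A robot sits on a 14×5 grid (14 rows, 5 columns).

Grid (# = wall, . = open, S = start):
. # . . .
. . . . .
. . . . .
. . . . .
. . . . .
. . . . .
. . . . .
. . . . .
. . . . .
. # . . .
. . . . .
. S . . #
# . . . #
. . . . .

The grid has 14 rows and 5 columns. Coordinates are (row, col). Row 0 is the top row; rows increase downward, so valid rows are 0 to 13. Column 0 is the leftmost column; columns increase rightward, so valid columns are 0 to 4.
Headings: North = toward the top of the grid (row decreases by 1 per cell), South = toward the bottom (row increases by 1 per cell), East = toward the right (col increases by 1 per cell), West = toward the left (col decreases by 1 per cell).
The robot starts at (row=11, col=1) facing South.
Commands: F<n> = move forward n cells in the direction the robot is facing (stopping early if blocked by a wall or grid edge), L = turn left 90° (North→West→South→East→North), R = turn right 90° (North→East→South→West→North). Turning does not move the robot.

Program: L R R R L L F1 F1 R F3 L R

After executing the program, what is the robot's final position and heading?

Start: (row=11, col=1), facing South
  L: turn left, now facing East
  R: turn right, now facing South
  R: turn right, now facing West
  R: turn right, now facing North
  L: turn left, now facing West
  L: turn left, now facing South
  F1: move forward 1, now at (row=12, col=1)
  F1: move forward 1, now at (row=13, col=1)
  R: turn right, now facing West
  F3: move forward 1/3 (blocked), now at (row=13, col=0)
  L: turn left, now facing South
  R: turn right, now facing West
Final: (row=13, col=0), facing West

Answer: Final position: (row=13, col=0), facing West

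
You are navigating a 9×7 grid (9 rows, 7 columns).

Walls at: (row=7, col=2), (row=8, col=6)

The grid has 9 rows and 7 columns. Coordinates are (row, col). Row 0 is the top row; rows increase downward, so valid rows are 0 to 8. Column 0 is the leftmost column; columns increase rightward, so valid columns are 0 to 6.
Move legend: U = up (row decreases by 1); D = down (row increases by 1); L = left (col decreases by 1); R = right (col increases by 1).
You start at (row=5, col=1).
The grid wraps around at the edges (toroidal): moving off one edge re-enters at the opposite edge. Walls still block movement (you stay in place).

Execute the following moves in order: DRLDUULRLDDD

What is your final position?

Start: (row=5, col=1)
  D (down): (row=5, col=1) -> (row=6, col=1)
  R (right): (row=6, col=1) -> (row=6, col=2)
  L (left): (row=6, col=2) -> (row=6, col=1)
  D (down): (row=6, col=1) -> (row=7, col=1)
  U (up): (row=7, col=1) -> (row=6, col=1)
  U (up): (row=6, col=1) -> (row=5, col=1)
  L (left): (row=5, col=1) -> (row=5, col=0)
  R (right): (row=5, col=0) -> (row=5, col=1)
  L (left): (row=5, col=1) -> (row=5, col=0)
  D (down): (row=5, col=0) -> (row=6, col=0)
  D (down): (row=6, col=0) -> (row=7, col=0)
  D (down): (row=7, col=0) -> (row=8, col=0)
Final: (row=8, col=0)

Answer: Final position: (row=8, col=0)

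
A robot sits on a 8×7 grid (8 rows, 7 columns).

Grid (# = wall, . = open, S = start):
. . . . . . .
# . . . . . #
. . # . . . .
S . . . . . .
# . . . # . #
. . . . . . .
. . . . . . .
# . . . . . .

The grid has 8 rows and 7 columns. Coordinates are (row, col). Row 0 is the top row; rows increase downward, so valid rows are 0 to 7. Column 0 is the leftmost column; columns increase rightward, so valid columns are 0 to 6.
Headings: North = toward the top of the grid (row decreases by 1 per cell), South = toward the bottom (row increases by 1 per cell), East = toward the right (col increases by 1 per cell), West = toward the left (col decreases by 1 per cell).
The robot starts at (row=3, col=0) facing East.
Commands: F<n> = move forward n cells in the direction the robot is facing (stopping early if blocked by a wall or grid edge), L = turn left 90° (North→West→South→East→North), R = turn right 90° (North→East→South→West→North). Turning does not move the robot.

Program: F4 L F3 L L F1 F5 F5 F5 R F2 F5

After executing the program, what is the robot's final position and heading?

Start: (row=3, col=0), facing East
  F4: move forward 4, now at (row=3, col=4)
  L: turn left, now facing North
  F3: move forward 3, now at (row=0, col=4)
  L: turn left, now facing West
  L: turn left, now facing South
  F1: move forward 1, now at (row=1, col=4)
  F5: move forward 2/5 (blocked), now at (row=3, col=4)
  F5: move forward 0/5 (blocked), now at (row=3, col=4)
  F5: move forward 0/5 (blocked), now at (row=3, col=4)
  R: turn right, now facing West
  F2: move forward 2, now at (row=3, col=2)
  F5: move forward 2/5 (blocked), now at (row=3, col=0)
Final: (row=3, col=0), facing West

Answer: Final position: (row=3, col=0), facing West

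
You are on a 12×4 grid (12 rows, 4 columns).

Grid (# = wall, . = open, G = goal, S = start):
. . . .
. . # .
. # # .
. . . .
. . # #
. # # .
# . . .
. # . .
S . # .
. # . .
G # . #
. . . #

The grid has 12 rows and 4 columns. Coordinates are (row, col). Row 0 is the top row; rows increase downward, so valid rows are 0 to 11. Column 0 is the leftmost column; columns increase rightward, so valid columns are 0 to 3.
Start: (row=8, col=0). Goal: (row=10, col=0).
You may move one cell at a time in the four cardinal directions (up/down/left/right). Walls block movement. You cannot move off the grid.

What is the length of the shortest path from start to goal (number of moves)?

BFS from (row=8, col=0) until reaching (row=10, col=0):
  Distance 0: (row=8, col=0)
  Distance 1: (row=7, col=0), (row=8, col=1), (row=9, col=0)
  Distance 2: (row=10, col=0)  <- goal reached here
One shortest path (2 moves): (row=8, col=0) -> (row=9, col=0) -> (row=10, col=0)

Answer: Shortest path length: 2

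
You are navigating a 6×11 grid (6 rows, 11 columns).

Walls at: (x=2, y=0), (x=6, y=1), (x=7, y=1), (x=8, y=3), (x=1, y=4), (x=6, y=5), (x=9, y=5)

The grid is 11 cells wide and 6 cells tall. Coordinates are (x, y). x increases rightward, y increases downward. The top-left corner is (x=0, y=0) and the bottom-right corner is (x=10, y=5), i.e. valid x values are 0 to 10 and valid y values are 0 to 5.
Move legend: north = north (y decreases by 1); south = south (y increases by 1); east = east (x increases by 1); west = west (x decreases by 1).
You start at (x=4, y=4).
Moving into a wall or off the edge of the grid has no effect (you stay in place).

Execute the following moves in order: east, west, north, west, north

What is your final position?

Start: (x=4, y=4)
  east (east): (x=4, y=4) -> (x=5, y=4)
  west (west): (x=5, y=4) -> (x=4, y=4)
  north (north): (x=4, y=4) -> (x=4, y=3)
  west (west): (x=4, y=3) -> (x=3, y=3)
  north (north): (x=3, y=3) -> (x=3, y=2)
Final: (x=3, y=2)

Answer: Final position: (x=3, y=2)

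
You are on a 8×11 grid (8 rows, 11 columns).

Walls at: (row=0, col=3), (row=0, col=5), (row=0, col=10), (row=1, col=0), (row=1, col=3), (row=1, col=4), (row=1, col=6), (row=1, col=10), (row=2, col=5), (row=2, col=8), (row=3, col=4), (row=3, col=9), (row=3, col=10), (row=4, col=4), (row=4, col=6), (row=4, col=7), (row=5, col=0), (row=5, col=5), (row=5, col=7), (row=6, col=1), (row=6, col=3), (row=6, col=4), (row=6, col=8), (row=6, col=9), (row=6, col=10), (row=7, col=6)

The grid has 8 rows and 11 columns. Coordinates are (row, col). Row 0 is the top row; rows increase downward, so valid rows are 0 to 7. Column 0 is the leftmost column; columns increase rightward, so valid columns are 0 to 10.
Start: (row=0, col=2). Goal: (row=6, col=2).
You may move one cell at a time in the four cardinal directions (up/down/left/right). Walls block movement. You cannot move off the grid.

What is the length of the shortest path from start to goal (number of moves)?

BFS from (row=0, col=2) until reaching (row=6, col=2):
  Distance 0: (row=0, col=2)
  Distance 1: (row=0, col=1), (row=1, col=2)
  Distance 2: (row=0, col=0), (row=1, col=1), (row=2, col=2)
  Distance 3: (row=2, col=1), (row=2, col=3), (row=3, col=2)
  Distance 4: (row=2, col=0), (row=2, col=4), (row=3, col=1), (row=3, col=3), (row=4, col=2)
  Distance 5: (row=3, col=0), (row=4, col=1), (row=4, col=3), (row=5, col=2)
  Distance 6: (row=4, col=0), (row=5, col=1), (row=5, col=3), (row=6, col=2)  <- goal reached here
One shortest path (6 moves): (row=0, col=2) -> (row=1, col=2) -> (row=2, col=2) -> (row=3, col=2) -> (row=4, col=2) -> (row=5, col=2) -> (row=6, col=2)

Answer: Shortest path length: 6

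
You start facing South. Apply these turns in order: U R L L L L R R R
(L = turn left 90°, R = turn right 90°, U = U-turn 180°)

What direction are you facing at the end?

Answer: Final heading: North

Derivation:
Start: South
  U (U-turn (180°)) -> North
  R (right (90° clockwise)) -> East
  L (left (90° counter-clockwise)) -> North
  L (left (90° counter-clockwise)) -> West
  L (left (90° counter-clockwise)) -> South
  L (left (90° counter-clockwise)) -> East
  R (right (90° clockwise)) -> South
  R (right (90° clockwise)) -> West
  R (right (90° clockwise)) -> North
Final: North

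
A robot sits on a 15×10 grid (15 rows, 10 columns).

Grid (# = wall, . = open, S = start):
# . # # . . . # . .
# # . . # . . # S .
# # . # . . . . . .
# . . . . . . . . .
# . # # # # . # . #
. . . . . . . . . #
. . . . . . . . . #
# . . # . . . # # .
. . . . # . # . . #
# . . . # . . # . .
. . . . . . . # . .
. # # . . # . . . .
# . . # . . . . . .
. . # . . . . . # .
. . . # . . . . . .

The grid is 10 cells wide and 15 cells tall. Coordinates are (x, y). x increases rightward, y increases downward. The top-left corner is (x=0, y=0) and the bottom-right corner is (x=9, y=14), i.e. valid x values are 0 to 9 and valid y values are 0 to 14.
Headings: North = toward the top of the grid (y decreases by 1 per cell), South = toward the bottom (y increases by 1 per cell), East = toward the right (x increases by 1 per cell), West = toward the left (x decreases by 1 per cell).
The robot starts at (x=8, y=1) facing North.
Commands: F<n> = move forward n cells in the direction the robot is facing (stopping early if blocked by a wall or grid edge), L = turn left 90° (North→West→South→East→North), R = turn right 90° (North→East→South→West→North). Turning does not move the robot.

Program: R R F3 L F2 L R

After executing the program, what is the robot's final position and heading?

Start: (x=8, y=1), facing North
  R: turn right, now facing East
  R: turn right, now facing South
  F3: move forward 3, now at (x=8, y=4)
  L: turn left, now facing East
  F2: move forward 0/2 (blocked), now at (x=8, y=4)
  L: turn left, now facing North
  R: turn right, now facing East
Final: (x=8, y=4), facing East

Answer: Final position: (x=8, y=4), facing East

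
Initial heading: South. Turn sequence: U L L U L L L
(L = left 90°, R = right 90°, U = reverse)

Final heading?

Answer: Final heading: East

Derivation:
Start: South
  U (U-turn (180°)) -> North
  L (left (90° counter-clockwise)) -> West
  L (left (90° counter-clockwise)) -> South
  U (U-turn (180°)) -> North
  L (left (90° counter-clockwise)) -> West
  L (left (90° counter-clockwise)) -> South
  L (left (90° counter-clockwise)) -> East
Final: East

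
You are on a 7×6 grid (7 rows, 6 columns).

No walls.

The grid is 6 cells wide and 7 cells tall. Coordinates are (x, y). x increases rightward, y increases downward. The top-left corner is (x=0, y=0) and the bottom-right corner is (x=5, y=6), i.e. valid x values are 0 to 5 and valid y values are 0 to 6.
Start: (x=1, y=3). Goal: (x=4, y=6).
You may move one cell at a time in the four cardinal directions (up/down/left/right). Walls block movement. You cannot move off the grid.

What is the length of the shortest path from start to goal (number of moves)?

BFS from (x=1, y=3) until reaching (x=4, y=6):
  Distance 0: (x=1, y=3)
  Distance 1: (x=1, y=2), (x=0, y=3), (x=2, y=3), (x=1, y=4)
  Distance 2: (x=1, y=1), (x=0, y=2), (x=2, y=2), (x=3, y=3), (x=0, y=4), (x=2, y=4), (x=1, y=5)
  Distance 3: (x=1, y=0), (x=0, y=1), (x=2, y=1), (x=3, y=2), (x=4, y=3), (x=3, y=4), (x=0, y=5), (x=2, y=5), (x=1, y=6)
  Distance 4: (x=0, y=0), (x=2, y=0), (x=3, y=1), (x=4, y=2), (x=5, y=3), (x=4, y=4), (x=3, y=5), (x=0, y=6), (x=2, y=6)
  Distance 5: (x=3, y=0), (x=4, y=1), (x=5, y=2), (x=5, y=4), (x=4, y=5), (x=3, y=6)
  Distance 6: (x=4, y=0), (x=5, y=1), (x=5, y=5), (x=4, y=6)  <- goal reached here
One shortest path (6 moves): (x=1, y=3) -> (x=2, y=3) -> (x=3, y=3) -> (x=4, y=3) -> (x=4, y=4) -> (x=4, y=5) -> (x=4, y=6)

Answer: Shortest path length: 6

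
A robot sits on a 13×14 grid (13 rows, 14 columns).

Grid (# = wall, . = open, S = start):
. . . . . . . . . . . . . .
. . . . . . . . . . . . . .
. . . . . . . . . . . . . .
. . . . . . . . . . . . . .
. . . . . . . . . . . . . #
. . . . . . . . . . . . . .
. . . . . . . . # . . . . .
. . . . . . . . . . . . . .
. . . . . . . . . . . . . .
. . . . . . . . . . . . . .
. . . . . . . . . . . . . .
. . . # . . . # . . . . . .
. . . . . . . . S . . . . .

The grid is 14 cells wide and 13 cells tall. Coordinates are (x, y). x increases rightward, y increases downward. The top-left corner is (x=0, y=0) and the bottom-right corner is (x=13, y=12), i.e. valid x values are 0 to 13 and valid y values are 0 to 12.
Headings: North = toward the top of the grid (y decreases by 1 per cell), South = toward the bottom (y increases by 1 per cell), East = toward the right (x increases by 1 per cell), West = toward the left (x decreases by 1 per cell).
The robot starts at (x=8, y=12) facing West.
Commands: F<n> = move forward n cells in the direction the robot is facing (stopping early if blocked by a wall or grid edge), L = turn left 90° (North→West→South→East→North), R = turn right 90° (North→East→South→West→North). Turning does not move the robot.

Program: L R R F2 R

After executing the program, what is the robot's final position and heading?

Answer: Final position: (x=8, y=10), facing East

Derivation:
Start: (x=8, y=12), facing West
  L: turn left, now facing South
  R: turn right, now facing West
  R: turn right, now facing North
  F2: move forward 2, now at (x=8, y=10)
  R: turn right, now facing East
Final: (x=8, y=10), facing East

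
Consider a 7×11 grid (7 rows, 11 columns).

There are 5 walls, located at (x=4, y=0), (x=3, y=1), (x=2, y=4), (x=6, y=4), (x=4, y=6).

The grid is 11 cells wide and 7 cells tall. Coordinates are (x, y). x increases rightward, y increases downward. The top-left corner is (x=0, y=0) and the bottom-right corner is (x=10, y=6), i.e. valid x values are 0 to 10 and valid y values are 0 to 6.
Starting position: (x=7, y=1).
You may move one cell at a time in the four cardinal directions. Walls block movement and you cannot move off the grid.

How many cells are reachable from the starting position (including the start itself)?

Answer: Reachable cells: 72

Derivation:
BFS flood-fill from (x=7, y=1):
  Distance 0: (x=7, y=1)
  Distance 1: (x=7, y=0), (x=6, y=1), (x=8, y=1), (x=7, y=2)
  Distance 2: (x=6, y=0), (x=8, y=0), (x=5, y=1), (x=9, y=1), (x=6, y=2), (x=8, y=2), (x=7, y=3)
  Distance 3: (x=5, y=0), (x=9, y=0), (x=4, y=1), (x=10, y=1), (x=5, y=2), (x=9, y=2), (x=6, y=3), (x=8, y=3), (x=7, y=4)
  Distance 4: (x=10, y=0), (x=4, y=2), (x=10, y=2), (x=5, y=3), (x=9, y=3), (x=8, y=4), (x=7, y=5)
  Distance 5: (x=3, y=2), (x=4, y=3), (x=10, y=3), (x=5, y=4), (x=9, y=4), (x=6, y=5), (x=8, y=5), (x=7, y=6)
  Distance 6: (x=2, y=2), (x=3, y=3), (x=4, y=4), (x=10, y=4), (x=5, y=5), (x=9, y=5), (x=6, y=6), (x=8, y=6)
  Distance 7: (x=2, y=1), (x=1, y=2), (x=2, y=3), (x=3, y=4), (x=4, y=5), (x=10, y=5), (x=5, y=6), (x=9, y=6)
  Distance 8: (x=2, y=0), (x=1, y=1), (x=0, y=2), (x=1, y=3), (x=3, y=5), (x=10, y=6)
  Distance 9: (x=1, y=0), (x=3, y=0), (x=0, y=1), (x=0, y=3), (x=1, y=4), (x=2, y=5), (x=3, y=6)
  Distance 10: (x=0, y=0), (x=0, y=4), (x=1, y=5), (x=2, y=6)
  Distance 11: (x=0, y=5), (x=1, y=6)
  Distance 12: (x=0, y=6)
Total reachable: 72 (grid has 72 open cells total)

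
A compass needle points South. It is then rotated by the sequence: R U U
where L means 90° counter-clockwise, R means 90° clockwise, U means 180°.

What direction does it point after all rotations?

Answer: Final heading: West

Derivation:
Start: South
  R (right (90° clockwise)) -> West
  U (U-turn (180°)) -> East
  U (U-turn (180°)) -> West
Final: West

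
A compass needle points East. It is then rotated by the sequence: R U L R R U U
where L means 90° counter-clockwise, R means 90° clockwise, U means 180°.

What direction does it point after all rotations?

Start: East
  R (right (90° clockwise)) -> South
  U (U-turn (180°)) -> North
  L (left (90° counter-clockwise)) -> West
  R (right (90° clockwise)) -> North
  R (right (90° clockwise)) -> East
  U (U-turn (180°)) -> West
  U (U-turn (180°)) -> East
Final: East

Answer: Final heading: East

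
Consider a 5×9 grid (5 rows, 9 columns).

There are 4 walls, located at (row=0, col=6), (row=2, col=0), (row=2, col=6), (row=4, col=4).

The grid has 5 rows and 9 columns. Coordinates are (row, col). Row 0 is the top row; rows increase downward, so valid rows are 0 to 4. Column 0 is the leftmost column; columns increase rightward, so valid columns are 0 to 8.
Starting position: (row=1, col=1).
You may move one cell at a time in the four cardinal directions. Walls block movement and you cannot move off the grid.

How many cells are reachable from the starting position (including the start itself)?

BFS flood-fill from (row=1, col=1):
  Distance 0: (row=1, col=1)
  Distance 1: (row=0, col=1), (row=1, col=0), (row=1, col=2), (row=2, col=1)
  Distance 2: (row=0, col=0), (row=0, col=2), (row=1, col=3), (row=2, col=2), (row=3, col=1)
  Distance 3: (row=0, col=3), (row=1, col=4), (row=2, col=3), (row=3, col=0), (row=3, col=2), (row=4, col=1)
  Distance 4: (row=0, col=4), (row=1, col=5), (row=2, col=4), (row=3, col=3), (row=4, col=0), (row=4, col=2)
  Distance 5: (row=0, col=5), (row=1, col=6), (row=2, col=5), (row=3, col=4), (row=4, col=3)
  Distance 6: (row=1, col=7), (row=3, col=5)
  Distance 7: (row=0, col=7), (row=1, col=8), (row=2, col=7), (row=3, col=6), (row=4, col=5)
  Distance 8: (row=0, col=8), (row=2, col=8), (row=3, col=7), (row=4, col=6)
  Distance 9: (row=3, col=8), (row=4, col=7)
  Distance 10: (row=4, col=8)
Total reachable: 41 (grid has 41 open cells total)

Answer: Reachable cells: 41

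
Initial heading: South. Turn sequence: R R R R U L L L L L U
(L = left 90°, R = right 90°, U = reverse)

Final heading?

Start: South
  R (right (90° clockwise)) -> West
  R (right (90° clockwise)) -> North
  R (right (90° clockwise)) -> East
  R (right (90° clockwise)) -> South
  U (U-turn (180°)) -> North
  L (left (90° counter-clockwise)) -> West
  L (left (90° counter-clockwise)) -> South
  L (left (90° counter-clockwise)) -> East
  L (left (90° counter-clockwise)) -> North
  L (left (90° counter-clockwise)) -> West
  U (U-turn (180°)) -> East
Final: East

Answer: Final heading: East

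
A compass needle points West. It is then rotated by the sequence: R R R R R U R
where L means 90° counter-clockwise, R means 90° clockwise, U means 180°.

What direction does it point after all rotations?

Answer: Final heading: West

Derivation:
Start: West
  R (right (90° clockwise)) -> North
  R (right (90° clockwise)) -> East
  R (right (90° clockwise)) -> South
  R (right (90° clockwise)) -> West
  R (right (90° clockwise)) -> North
  U (U-turn (180°)) -> South
  R (right (90° clockwise)) -> West
Final: West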